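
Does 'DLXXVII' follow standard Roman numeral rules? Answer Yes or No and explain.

'DLXXVII': Check the rules: uses only the symbols I, V, X, L, C, D, M; no symbol is repeated more than three times in a row; V, L and D each appear at most once; no smaller symbol precedes a larger one (values never increase from left to right). Value: D (500) + L (50) + X (10) + X (10) + V (5) + I (1) + I (1) = 577. So it is a valid standard Roman numeral.

Yes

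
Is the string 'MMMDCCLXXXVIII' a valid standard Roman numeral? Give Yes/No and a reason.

'MMMDCCLXXXVIII': Check the rules: uses only the symbols I, V, X, L, C, D, M; no symbol is repeated more than three times in a row; V, L and D each appear at most once; no smaller symbol precedes a larger one (values never increase from left to right). Value: M (1000) + M (1000) + M (1000) + D (500) + C (100) + C (100) + L (50) + X (10) + X (10) + X (10) + V (5) + I (1) + I (1) + I (1) = 3788. So it is a valid standard Roman numeral.

Yes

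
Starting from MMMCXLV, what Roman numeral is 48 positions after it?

MMMCXLV = 3145
3145 + 48 = 3193

MMMCXCIII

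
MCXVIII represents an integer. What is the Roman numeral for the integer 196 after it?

MCXVIII = 1118
1118 + 196 = 1314

MCCCXIV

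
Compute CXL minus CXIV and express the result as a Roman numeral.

CXL = 140
CXIV = 114
140 - 114 = 26

XXVI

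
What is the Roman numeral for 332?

Convert 332 to Roman numerals:
  332 contains 3×100 (CCC)
  32 contains 3×10 (XXX)
  2 contains 2×1 (II)

CCCXXXII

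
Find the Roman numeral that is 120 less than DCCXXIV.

DCCXXIV = 724
724 - 120 = 604

DCIV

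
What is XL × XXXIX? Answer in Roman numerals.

XL = 40
XXXIX = 39
40 × 39 = 1560

MDLX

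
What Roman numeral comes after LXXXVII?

LXXXVII = 87; next is 88

LXXXVIII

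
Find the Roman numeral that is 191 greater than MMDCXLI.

MMDCXLI = 2641
2641 + 191 = 2832

MMDCCCXXXII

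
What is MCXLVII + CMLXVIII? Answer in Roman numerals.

MCXLVII = 1147
CMLXVIII = 968
1147 + 968 = 2115

MMCXV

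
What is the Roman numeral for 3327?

Convert 3327 to Roman numerals:
  3327 contains 3×1000 (MMM)
  327 contains 3×100 (CCC)
  27 contains 2×10 (XX)
  7 contains 1×5 (V)
  2 contains 2×1 (II)

MMMCCCXXVII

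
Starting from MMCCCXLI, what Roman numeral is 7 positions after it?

MMCCCXLI = 2341
2341 + 7 = 2348

MMCCCXLVIII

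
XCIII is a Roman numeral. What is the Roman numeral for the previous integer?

XCIII = 93; previous is 92

XCII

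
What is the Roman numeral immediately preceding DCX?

DCX = 610, so the previous integer is 610 - 1 = 609

DCIX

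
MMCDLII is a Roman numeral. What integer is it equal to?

MMCDLII: M=1000, M=1000, CD=400, L=50, I=1, I=1
1000 + 1000 + 400 + 50 + 1 + 1 = 2452

2452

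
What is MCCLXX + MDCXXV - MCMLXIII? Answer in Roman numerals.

MCCLXX = 1270, MDCXXV = 1625, MCMLXIII = 1963
1270 + 1625 = 2895
2895 - 1963 = 932

CMXXXII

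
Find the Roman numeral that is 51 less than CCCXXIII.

CCCXXIII = 323
323 - 51 = 272

CCLXXII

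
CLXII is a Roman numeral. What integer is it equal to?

CLXII: C=100, L=50, X=10, I=1, I=1
100 + 50 + 10 + 1 + 1 = 162

162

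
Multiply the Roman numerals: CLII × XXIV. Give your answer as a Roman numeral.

CLII = 152
XXIV = 24
152 × 24 = 3648

MMMDCXLVIII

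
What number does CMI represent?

CMI: CM=900, I=1
900 + 1 = 901

901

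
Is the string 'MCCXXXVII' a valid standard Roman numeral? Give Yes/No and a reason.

'MCCXXXVII': Check the rules: uses only the symbols I, V, X, L, C, D, M; no symbol is repeated more than three times in a row; V, L and D each appear at most once; no smaller symbol precedes a larger one (values never increase from left to right). Value: M (1000) + C (100) + C (100) + X (10) + X (10) + X (10) + V (5) + I (1) + I (1) = 1237. So it is a valid standard Roman numeral.

Yes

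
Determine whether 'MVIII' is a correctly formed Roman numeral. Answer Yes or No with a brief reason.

'MVIII': Check the rules: uses only the symbols I, V, X, L, C, D, M; no symbol is repeated more than three times in a row; V, L and D each appear at most once; no smaller symbol precedes a larger one (values never increase from left to right). Value: M (1000) + V (5) + I (1) + I (1) + I (1) = 1008. So it is a valid standard Roman numeral.

Yes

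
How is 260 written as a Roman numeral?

Convert 260 to Roman numerals:
  260 contains 2×100 (CC)
  60 contains 1×50 (L)
  10 contains 1×10 (X)

CCLX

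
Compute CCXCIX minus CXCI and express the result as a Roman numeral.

CCXCIX = 299
CXCI = 191
299 - 191 = 108

CVIII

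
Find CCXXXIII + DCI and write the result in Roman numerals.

CCXXXIII = 233
DCI = 601
233 + 601 = 834

DCCCXXXIV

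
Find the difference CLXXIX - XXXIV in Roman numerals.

CLXXIX = 179
XXXIV = 34
179 - 34 = 145

CXLV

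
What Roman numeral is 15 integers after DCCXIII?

DCCXIII = 713
713 + 15 = 728

DCCXXVIII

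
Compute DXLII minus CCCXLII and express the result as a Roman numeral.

DXLII = 542
CCCXLII = 342
542 - 342 = 200

CC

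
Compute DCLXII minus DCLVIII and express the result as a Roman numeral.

DCLXII = 662
DCLVIII = 658
662 - 658 = 4

IV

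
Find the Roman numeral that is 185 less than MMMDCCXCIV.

MMMDCCXCIV = 3794
3794 - 185 = 3609

MMMDCIX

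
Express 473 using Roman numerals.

Convert 473 to Roman numerals:
  473 contains 1×400 (CD)
  73 contains 1×50 (L)
  23 contains 2×10 (XX)
  3 contains 3×1 (III)

CDLXXIII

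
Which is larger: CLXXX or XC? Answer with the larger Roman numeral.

CLXXX = 180
XC = 90
180 is larger

CLXXX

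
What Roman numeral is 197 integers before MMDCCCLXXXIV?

MMDCCCLXXXIV = 2884
2884 - 197 = 2687

MMDCLXXXVII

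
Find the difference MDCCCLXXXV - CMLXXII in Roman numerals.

MDCCCLXXXV = 1885
CMLXXII = 972
1885 - 972 = 913

CMXIII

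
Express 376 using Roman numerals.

Convert 376 to Roman numerals:
  376 contains 3×100 (CCC)
  76 contains 1×50 (L)
  26 contains 2×10 (XX)
  6 contains 1×5 (V)
  1 contains 1×1 (I)

CCCLXXVI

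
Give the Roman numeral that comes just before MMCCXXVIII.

MMCCXXVIII = 2228, so the previous integer is 2228 - 1 = 2227

MMCCXXVII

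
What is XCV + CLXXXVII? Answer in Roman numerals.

XCV = 95
CLXXXVII = 187
95 + 187 = 282

CCLXXXII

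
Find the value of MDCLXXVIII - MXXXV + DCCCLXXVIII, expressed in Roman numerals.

MDCLXXVIII = 1678, MXXXV = 1035, DCCCLXXVIII = 878
1678 - 1035 = 643
643 + 878 = 1521

MDXXI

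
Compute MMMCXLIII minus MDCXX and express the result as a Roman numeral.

MMMCXLIII = 3143
MDCXX = 1620
3143 - 1620 = 1523

MDXXIII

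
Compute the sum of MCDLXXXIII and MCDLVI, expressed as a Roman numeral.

MCDLXXXIII = 1483
MCDLVI = 1456
1483 + 1456 = 2939

MMCMXXXIX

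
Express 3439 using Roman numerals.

Convert 3439 to Roman numerals:
  3439 contains 3×1000 (MMM)
  439 contains 1×400 (CD)
  39 contains 3×10 (XXX)
  9 contains 1×9 (IX)

MMMCDXXXIX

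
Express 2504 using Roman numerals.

Convert 2504 to Roman numerals:
  2504 contains 2×1000 (MM)
  504 contains 1×500 (D)
  4 contains 1×4 (IV)

MMDIV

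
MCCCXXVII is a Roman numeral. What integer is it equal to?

MCCCXXVII: M=1000, C=100, C=100, C=100, X=10, X=10, V=5, I=1, I=1
1000 + 100 + 100 + 100 + 10 + 10 + 5 + 1 + 1 = 1327

1327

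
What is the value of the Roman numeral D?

D: D=500

500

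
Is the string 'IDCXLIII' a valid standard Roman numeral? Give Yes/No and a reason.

'IDCXLIII': Invalid subtractive combination: ID

No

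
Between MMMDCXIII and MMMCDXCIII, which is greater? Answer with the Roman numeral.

MMMDCXIII = 3613
MMMCDXCIII = 3493
3613 is larger

MMMDCXIII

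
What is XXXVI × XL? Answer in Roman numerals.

XXXVI = 36
XL = 40
36 × 40 = 1440

MCDXL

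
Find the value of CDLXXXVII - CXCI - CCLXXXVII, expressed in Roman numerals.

CDLXXXVII = 487, CXCI = 191, CCLXXXVII = 287
487 - 191 = 296
296 - 287 = 9

IX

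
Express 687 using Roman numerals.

Convert 687 to Roman numerals:
  687 contains 1×500 (D)
  187 contains 1×100 (C)
  87 contains 1×50 (L)
  37 contains 3×10 (XXX)
  7 contains 1×5 (V)
  2 contains 2×1 (II)

DCLXXXVII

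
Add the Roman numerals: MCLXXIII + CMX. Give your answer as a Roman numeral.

MCLXXIII = 1173
CMX = 910
1173 + 910 = 2083

MMLXXXIII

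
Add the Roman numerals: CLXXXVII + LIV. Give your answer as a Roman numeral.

CLXXXVII = 187
LIV = 54
187 + 54 = 241

CCXLI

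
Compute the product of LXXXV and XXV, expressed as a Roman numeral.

LXXXV = 85
XXV = 25
85 × 25 = 2125

MMCXXV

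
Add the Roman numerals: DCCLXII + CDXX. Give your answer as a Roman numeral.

DCCLXII = 762
CDXX = 420
762 + 420 = 1182

MCLXXXII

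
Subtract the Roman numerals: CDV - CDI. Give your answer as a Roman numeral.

CDV = 405
CDI = 401
405 - 401 = 4

IV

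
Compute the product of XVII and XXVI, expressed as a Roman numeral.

XVII = 17
XXVI = 26
17 × 26 = 442

CDXLII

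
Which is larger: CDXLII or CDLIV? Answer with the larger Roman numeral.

CDXLII = 442
CDLIV = 454
454 is larger

CDLIV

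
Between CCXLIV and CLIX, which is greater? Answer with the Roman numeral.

CCXLIV = 244
CLIX = 159
244 is larger

CCXLIV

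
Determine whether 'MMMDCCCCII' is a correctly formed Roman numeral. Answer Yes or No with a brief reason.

'MMMDCCCCII': More than 3 consecutive C's

No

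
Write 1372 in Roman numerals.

Convert 1372 to Roman numerals:
  1372 contains 1×1000 (M)
  372 contains 3×100 (CCC)
  72 contains 1×50 (L)
  22 contains 2×10 (XX)
  2 contains 2×1 (II)

MCCCLXXII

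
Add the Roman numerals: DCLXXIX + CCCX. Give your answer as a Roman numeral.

DCLXXIX = 679
CCCX = 310
679 + 310 = 989

CMLXXXIX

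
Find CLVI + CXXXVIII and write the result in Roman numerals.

CLVI = 156
CXXXVIII = 138
156 + 138 = 294

CCXCIV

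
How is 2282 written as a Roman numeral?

Convert 2282 to Roman numerals:
  2282 contains 2×1000 (MM)
  282 contains 2×100 (CC)
  82 contains 1×50 (L)
  32 contains 3×10 (XXX)
  2 contains 2×1 (II)

MMCCLXXXII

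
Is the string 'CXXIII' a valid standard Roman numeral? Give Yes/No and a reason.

'CXXIII': Check the rules: uses only the symbols I, V, X, L, C, D, M; no symbol is repeated more than three times in a row; V, L and D each appear at most once; no smaller symbol precedes a larger one (values never increase from left to right). Value: C (100) + X (10) + X (10) + I (1) + I (1) + I (1) = 123. So it is a valid standard Roman numeral.

Yes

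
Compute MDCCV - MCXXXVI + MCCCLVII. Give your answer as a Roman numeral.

MDCCV = 1705, MCXXXVI = 1136, MCCCLVII = 1357
1705 - 1136 = 569
569 + 1357 = 1926

MCMXXVI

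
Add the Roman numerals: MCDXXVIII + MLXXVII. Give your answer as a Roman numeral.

MCDXXVIII = 1428
MLXXVII = 1077
1428 + 1077 = 2505

MMDV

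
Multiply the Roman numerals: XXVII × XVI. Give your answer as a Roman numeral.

XXVII = 27
XVI = 16
27 × 16 = 432

CDXXXII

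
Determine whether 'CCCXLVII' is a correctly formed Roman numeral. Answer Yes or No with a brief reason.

'CCCXLVII': Check the rules: uses only the symbols I, V, X, L, C, D, M; no symbol is repeated more than three times in a row; V, L and D each appear at most once; the only place a smaller symbol precedes a larger one is the allowed subtractive pair XL, the symbol right after such a pair (if any) is smaller than the pair's first symbol, and otherwise the values never increase from left to right. Value: C (100) + C (100) + C (100) + XL (40) + V (5) + I (1) + I (1) = 347. So it is a valid standard Roman numeral.

Yes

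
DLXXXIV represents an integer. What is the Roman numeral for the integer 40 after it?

DLXXXIV = 584
584 + 40 = 624

DCXXIV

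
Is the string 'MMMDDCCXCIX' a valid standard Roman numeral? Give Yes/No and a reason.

'MMMDDCCXCIX': D should not appear more than once

No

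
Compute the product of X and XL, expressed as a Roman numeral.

X = 10
XL = 40
10 × 40 = 400

CD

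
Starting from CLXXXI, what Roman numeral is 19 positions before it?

CLXXXI = 181
181 - 19 = 162

CLXII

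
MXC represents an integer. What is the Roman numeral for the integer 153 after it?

MXC = 1090
1090 + 153 = 1243

MCCXLIII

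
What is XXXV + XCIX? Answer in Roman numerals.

XXXV = 35
XCIX = 99
35 + 99 = 134

CXXXIV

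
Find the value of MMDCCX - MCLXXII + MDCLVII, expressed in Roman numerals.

MMDCCX = 2710, MCLXXII = 1172, MDCLVII = 1657
2710 - 1172 = 1538
1538 + 1657 = 3195

MMMCXCV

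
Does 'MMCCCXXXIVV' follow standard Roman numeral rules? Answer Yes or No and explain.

'MMCCCXXXIVV': V should not appear more than once

No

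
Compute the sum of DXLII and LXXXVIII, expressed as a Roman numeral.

DXLII = 542
LXXXVIII = 88
542 + 88 = 630

DCXXX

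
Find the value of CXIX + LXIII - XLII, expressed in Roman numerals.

CXIX = 119, LXIII = 63, XLII = 42
119 + 63 = 182
182 - 42 = 140

CXL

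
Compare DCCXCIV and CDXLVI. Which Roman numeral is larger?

DCCXCIV = 794
CDXLVI = 446
794 is larger

DCCXCIV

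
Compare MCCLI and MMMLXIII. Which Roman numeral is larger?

MCCLI = 1251
MMMLXIII = 3063
3063 is larger

MMMLXIII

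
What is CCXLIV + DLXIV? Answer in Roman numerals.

CCXLIV = 244
DLXIV = 564
244 + 564 = 808

DCCCVIII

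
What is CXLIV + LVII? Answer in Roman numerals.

CXLIV = 144
LVII = 57
144 + 57 = 201

CCI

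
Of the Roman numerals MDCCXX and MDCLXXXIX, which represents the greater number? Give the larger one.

MDCCXX = 1720
MDCLXXXIX = 1689
1720 is larger

MDCCXX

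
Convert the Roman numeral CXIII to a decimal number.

CXIII: C=100, X=10, I=1, I=1, I=1
100 + 10 + 1 + 1 + 1 = 113

113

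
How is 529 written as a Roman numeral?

Convert 529 to Roman numerals:
  529 contains 1×500 (D)
  29 contains 2×10 (XX)
  9 contains 1×9 (IX)

DXXIX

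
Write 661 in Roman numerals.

Convert 661 to Roman numerals:
  661 contains 1×500 (D)
  161 contains 1×100 (C)
  61 contains 1×50 (L)
  11 contains 1×10 (X)
  1 contains 1×1 (I)

DCLXI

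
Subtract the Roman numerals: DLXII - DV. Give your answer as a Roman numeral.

DLXII = 562
DV = 505
562 - 505 = 57

LVII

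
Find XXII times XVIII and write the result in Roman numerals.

XXII = 22
XVIII = 18
22 × 18 = 396

CCCXCVI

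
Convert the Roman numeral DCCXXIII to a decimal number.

DCCXXIII: D=500, C=100, C=100, X=10, X=10, I=1, I=1, I=1
500 + 100 + 100 + 10 + 10 + 1 + 1 + 1 = 723

723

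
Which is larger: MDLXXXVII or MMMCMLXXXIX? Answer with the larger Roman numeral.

MDLXXXVII = 1587
MMMCMLXXXIX = 3989
3989 is larger

MMMCMLXXXIX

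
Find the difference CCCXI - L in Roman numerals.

CCCXI = 311
L = 50
311 - 50 = 261

CCLXI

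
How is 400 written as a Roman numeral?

Convert 400 to Roman numerals:
  400 contains 1×400 (CD)

CD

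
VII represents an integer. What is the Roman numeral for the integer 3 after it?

VII = 7
7 + 3 = 10

X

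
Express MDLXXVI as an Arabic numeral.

MDLXXVI: M=1000, D=500, L=50, X=10, X=10, V=5, I=1
1000 + 500 + 50 + 10 + 10 + 5 + 1 = 1576

1576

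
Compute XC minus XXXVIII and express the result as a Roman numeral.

XC = 90
XXXVIII = 38
90 - 38 = 52

LII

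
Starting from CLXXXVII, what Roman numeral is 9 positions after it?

CLXXXVII = 187
187 + 9 = 196

CXCVI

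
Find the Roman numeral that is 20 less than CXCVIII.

CXCVIII = 198
198 - 20 = 178

CLXXVIII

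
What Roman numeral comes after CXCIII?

CXCIII = 193; next is 194

CXCIV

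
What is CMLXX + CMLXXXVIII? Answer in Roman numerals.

CMLXX = 970
CMLXXXVIII = 988
970 + 988 = 1958

MCMLVIII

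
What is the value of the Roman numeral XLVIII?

XLVIII: XL=40, V=5, I=1, I=1, I=1
40 + 5 + 1 + 1 + 1 = 48

48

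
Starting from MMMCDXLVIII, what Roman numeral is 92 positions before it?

MMMCDXLVIII = 3448
3448 - 92 = 3356

MMMCCCLVI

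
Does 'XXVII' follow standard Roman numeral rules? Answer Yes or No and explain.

'XXVII': Check the rules: uses only the symbols I, V, X, L, C, D, M; no symbol is repeated more than three times in a row; V, L and D each appear at most once; no smaller symbol precedes a larger one (values never increase from left to right). Value: X (10) + X (10) + V (5) + I (1) + I (1) = 27. So it is a valid standard Roman numeral.

Yes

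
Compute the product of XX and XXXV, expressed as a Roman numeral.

XX = 20
XXXV = 35
20 × 35 = 700

DCC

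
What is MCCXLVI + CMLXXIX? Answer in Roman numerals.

MCCXLVI = 1246
CMLXXIX = 979
1246 + 979 = 2225

MMCCXXV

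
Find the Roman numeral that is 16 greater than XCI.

XCI = 91
91 + 16 = 107

CVII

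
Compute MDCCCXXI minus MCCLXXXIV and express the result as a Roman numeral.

MDCCCXXI = 1821
MCCLXXXIV = 1284
1821 - 1284 = 537

DXXXVII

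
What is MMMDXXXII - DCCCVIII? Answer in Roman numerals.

MMMDXXXII = 3532
DCCCVIII = 808
3532 - 808 = 2724

MMDCCXXIV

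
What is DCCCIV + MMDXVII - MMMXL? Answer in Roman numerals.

DCCCIV = 804, MMDXVII = 2517, MMMXL = 3040
804 + 2517 = 3321
3321 - 3040 = 281

CCLXXXI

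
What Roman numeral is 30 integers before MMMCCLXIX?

MMMCCLXIX = 3269
3269 - 30 = 3239

MMMCCXXXIX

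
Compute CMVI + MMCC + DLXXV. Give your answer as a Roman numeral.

CMVI = 906, MMCC = 2200, DLXXV = 575
906 + 2200 = 3106
3106 + 575 = 3681

MMMDCLXXXI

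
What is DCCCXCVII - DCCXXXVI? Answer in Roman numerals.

DCCCXCVII = 897
DCCXXXVI = 736
897 - 736 = 161

CLXI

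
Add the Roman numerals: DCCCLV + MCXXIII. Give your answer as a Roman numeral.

DCCCLV = 855
MCXXIII = 1123
855 + 1123 = 1978

MCMLXXVIII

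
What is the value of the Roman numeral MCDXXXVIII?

MCDXXXVIII: M=1000, CD=400, X=10, X=10, X=10, V=5, I=1, I=1, I=1
1000 + 400 + 10 + 10 + 10 + 5 + 1 + 1 + 1 = 1438

1438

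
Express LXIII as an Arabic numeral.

LXIII: L=50, X=10, I=1, I=1, I=1
50 + 10 + 1 + 1 + 1 = 63

63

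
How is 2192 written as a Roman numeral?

Convert 2192 to Roman numerals:
  2192 contains 2×1000 (MM)
  192 contains 1×100 (C)
  92 contains 1×90 (XC)
  2 contains 2×1 (II)

MMCXCII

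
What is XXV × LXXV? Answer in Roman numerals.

XXV = 25
LXXV = 75
25 × 75 = 1875

MDCCCLXXV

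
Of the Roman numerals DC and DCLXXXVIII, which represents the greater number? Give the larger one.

DC = 600
DCLXXXVIII = 688
688 is larger

DCLXXXVIII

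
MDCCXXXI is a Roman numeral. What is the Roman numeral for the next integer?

MDCCXXXI = 1731, so the next integer is 1731 + 1 = 1732

MDCCXXXII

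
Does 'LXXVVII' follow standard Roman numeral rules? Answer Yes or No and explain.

'LXXVVII': V should not appear more than once

No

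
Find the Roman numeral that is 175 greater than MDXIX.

MDXIX = 1519
1519 + 175 = 1694

MDCXCIV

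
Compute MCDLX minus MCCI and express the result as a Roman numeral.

MCDLX = 1460
MCCI = 1201
1460 - 1201 = 259

CCLIX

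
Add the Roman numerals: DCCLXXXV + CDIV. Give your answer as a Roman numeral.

DCCLXXXV = 785
CDIV = 404
785 + 404 = 1189

MCLXXXIX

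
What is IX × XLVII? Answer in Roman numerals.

IX = 9
XLVII = 47
9 × 47 = 423

CDXXIII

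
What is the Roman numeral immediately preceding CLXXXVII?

CLXXXVII = 187, so the previous integer is 187 - 1 = 186

CLXXXVI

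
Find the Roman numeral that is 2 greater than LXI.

LXI = 61
61 + 2 = 63

LXIII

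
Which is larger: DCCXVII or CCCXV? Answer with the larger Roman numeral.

DCCXVII = 717
CCCXV = 315
717 is larger

DCCXVII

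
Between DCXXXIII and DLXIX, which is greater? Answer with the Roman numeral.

DCXXXIII = 633
DLXIX = 569
633 is larger

DCXXXIII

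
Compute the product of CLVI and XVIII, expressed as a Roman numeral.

CLVI = 156
XVIII = 18
156 × 18 = 2808

MMDCCCVIII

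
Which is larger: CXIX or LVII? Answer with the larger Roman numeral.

CXIX = 119
LVII = 57
119 is larger

CXIX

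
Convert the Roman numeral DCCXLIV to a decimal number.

DCCXLIV: D=500, C=100, C=100, XL=40, IV=4
500 + 100 + 100 + 40 + 4 = 744

744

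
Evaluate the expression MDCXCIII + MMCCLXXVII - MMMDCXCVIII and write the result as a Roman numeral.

MDCXCIII = 1693, MMCCLXXVII = 2277, MMMDCXCVIII = 3698
1693 + 2277 = 3970
3970 - 3698 = 272

CCLXXII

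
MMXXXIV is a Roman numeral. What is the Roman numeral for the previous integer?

MMXXXIV = 2034; previous is 2033

MMXXXIII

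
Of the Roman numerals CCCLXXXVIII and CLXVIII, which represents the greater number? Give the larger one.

CCCLXXXVIII = 388
CLXVIII = 168
388 is larger

CCCLXXXVIII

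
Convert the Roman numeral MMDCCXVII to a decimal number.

MMDCCXVII: M=1000, M=1000, D=500, C=100, C=100, X=10, V=5, I=1, I=1
1000 + 1000 + 500 + 100 + 100 + 10 + 5 + 1 + 1 = 2717

2717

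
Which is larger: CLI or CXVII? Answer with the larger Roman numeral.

CLI = 151
CXVII = 117
151 is larger

CLI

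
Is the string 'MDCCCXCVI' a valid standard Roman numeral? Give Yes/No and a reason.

'MDCCCXCVI': Check the rules: uses only the symbols I, V, X, L, C, D, M; no symbol is repeated more than three times in a row; V, L and D each appear at most once; the only place a smaller symbol precedes a larger one is the allowed subtractive pair XC, the symbol right after such a pair (if any) is smaller than the pair's first symbol, and otherwise the values never increase from left to right. Value: M (1000) + D (500) + C (100) + C (100) + C (100) + XC (90) + V (5) + I (1) = 1896. So it is a valid standard Roman numeral.

Yes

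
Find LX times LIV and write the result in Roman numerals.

LX = 60
LIV = 54
60 × 54 = 3240

MMMCCXL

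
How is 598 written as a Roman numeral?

Convert 598 to Roman numerals:
  598 contains 1×500 (D)
  98 contains 1×90 (XC)
  8 contains 1×5 (V)
  3 contains 3×1 (III)

DXCVIII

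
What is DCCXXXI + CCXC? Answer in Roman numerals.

DCCXXXI = 731
CCXC = 290
731 + 290 = 1021

MXXI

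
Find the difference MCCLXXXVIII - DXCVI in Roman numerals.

MCCLXXXVIII = 1288
DXCVI = 596
1288 - 596 = 692

DCXCII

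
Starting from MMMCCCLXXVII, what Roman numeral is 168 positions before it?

MMMCCCLXXVII = 3377
3377 - 168 = 3209

MMMCCIX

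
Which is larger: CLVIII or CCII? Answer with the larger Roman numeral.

CLVIII = 158
CCII = 202
202 is larger

CCII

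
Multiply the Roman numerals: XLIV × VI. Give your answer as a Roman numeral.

XLIV = 44
VI = 6
44 × 6 = 264

CCLXIV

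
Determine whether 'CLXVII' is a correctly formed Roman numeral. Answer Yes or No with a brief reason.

'CLXVII': Check the rules: uses only the symbols I, V, X, L, C, D, M; no symbol is repeated more than three times in a row; V, L and D each appear at most once; no smaller symbol precedes a larger one (values never increase from left to right). Value: C (100) + L (50) + X (10) + V (5) + I (1) + I (1) = 167. So it is a valid standard Roman numeral.

Yes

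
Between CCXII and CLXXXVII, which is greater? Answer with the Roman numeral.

CCXII = 212
CLXXXVII = 187
212 is larger

CCXII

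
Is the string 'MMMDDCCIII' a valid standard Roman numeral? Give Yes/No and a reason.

'MMMDDCCIII': D should not appear more than once

No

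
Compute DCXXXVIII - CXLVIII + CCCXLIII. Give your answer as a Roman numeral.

DCXXXVIII = 638, CXLVIII = 148, CCCXLIII = 343
638 - 148 = 490
490 + 343 = 833

DCCCXXXIII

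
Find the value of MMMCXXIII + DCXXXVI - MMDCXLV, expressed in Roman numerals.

MMMCXXIII = 3123, DCXXXVI = 636, MMDCXLV = 2645
3123 + 636 = 3759
3759 - 2645 = 1114

MCXIV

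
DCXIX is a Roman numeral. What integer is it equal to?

DCXIX: D=500, C=100, X=10, IX=9
500 + 100 + 10 + 9 = 619

619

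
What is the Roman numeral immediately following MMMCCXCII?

MMMCCXCII = 3292; next is 3293

MMMCCXCIII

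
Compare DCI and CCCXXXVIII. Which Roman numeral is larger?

DCI = 601
CCCXXXVIII = 338
601 is larger

DCI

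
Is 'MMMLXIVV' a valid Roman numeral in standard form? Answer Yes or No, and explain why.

'MMMLXIVV': V should not appear more than once

No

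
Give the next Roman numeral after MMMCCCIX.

MMMCCCIX = 3309, so the next integer is 3309 + 1 = 3310

MMMCCCX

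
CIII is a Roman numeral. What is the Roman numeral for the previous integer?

CIII = 103, so the previous integer is 103 - 1 = 102

CII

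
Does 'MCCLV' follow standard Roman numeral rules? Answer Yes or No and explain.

'MCCLV': Check the rules: uses only the symbols I, V, X, L, C, D, M; no symbol is repeated more than three times in a row; V, L and D each appear at most once; no smaller symbol precedes a larger one (values never increase from left to right). Value: M (1000) + C (100) + C (100) + L (50) + V (5) = 1255. So it is a valid standard Roman numeral.

Yes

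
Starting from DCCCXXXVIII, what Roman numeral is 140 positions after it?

DCCCXXXVIII = 838
838 + 140 = 978

CMLXXVIII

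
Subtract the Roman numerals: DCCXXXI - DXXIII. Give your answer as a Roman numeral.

DCCXXXI = 731
DXXIII = 523
731 - 523 = 208

CCVIII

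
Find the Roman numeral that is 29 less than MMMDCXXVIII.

MMMDCXXVIII = 3628
3628 - 29 = 3599

MMMDXCIX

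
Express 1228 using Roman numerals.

Convert 1228 to Roman numerals:
  1228 contains 1×1000 (M)
  228 contains 2×100 (CC)
  28 contains 2×10 (XX)
  8 contains 1×5 (V)
  3 contains 3×1 (III)

MCCXXVIII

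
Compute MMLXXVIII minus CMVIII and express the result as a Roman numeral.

MMLXXVIII = 2078
CMVIII = 908
2078 - 908 = 1170

MCLXX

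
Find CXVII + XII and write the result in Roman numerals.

CXVII = 117
XII = 12
117 + 12 = 129

CXXIX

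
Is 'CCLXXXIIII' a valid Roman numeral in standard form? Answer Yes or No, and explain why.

'CCLXXXIIII': More than 3 consecutive I's

No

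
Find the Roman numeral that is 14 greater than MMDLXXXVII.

MMDLXXXVII = 2587
2587 + 14 = 2601

MMDCI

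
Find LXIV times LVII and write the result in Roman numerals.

LXIV = 64
LVII = 57
64 × 57 = 3648

MMMDCXLVIII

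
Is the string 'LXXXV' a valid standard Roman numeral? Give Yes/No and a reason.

'LXXXV': Check the rules: uses only the symbols I, V, X, L, C, D, M; no symbol is repeated more than three times in a row; V, L and D each appear at most once; no smaller symbol precedes a larger one (values never increase from left to right). Value: L (50) + X (10) + X (10) + X (10) + V (5) = 85. So it is a valid standard Roman numeral.

Yes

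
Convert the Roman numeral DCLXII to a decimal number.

DCLXII: D=500, C=100, L=50, X=10, I=1, I=1
500 + 100 + 50 + 10 + 1 + 1 = 662

662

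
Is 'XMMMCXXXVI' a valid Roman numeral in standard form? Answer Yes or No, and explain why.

'XMMMCXXXVI': Invalid subtractive combination: XM

No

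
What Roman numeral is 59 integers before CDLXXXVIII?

CDLXXXVIII = 488
488 - 59 = 429

CDXXIX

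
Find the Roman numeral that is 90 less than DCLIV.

DCLIV = 654
654 - 90 = 564

DLXIV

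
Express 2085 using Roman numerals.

Convert 2085 to Roman numerals:
  2085 contains 2×1000 (MM)
  85 contains 1×50 (L)
  35 contains 3×10 (XXX)
  5 contains 1×5 (V)

MMLXXXV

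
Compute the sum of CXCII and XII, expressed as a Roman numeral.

CXCII = 192
XII = 12
192 + 12 = 204

CCIV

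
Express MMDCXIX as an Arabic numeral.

MMDCXIX: M=1000, M=1000, D=500, C=100, X=10, IX=9
1000 + 1000 + 500 + 100 + 10 + 9 = 2619

2619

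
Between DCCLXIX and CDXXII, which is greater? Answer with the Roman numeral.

DCCLXIX = 769
CDXXII = 422
769 is larger

DCCLXIX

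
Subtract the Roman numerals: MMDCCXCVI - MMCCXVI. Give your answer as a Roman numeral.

MMDCCXCVI = 2796
MMCCXVI = 2216
2796 - 2216 = 580

DLXXX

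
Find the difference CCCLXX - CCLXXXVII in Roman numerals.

CCCLXX = 370
CCLXXXVII = 287
370 - 287 = 83

LXXXIII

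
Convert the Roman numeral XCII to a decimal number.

XCII: XC=90, I=1, I=1
90 + 1 + 1 = 92

92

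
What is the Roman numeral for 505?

Convert 505 to Roman numerals:
  505 contains 1×500 (D)
  5 contains 1×5 (V)

DV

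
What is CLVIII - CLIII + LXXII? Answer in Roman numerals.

CLVIII = 158, CLIII = 153, LXXII = 72
158 - 153 = 5
5 + 72 = 77

LXXVII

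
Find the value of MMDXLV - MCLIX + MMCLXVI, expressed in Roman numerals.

MMDXLV = 2545, MCLIX = 1159, MMCLXVI = 2166
2545 - 1159 = 1386
1386 + 2166 = 3552

MMMDLII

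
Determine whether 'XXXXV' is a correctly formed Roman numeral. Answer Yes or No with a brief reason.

'XXXXV': More than 3 consecutive X's

No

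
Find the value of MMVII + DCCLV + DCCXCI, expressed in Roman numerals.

MMVII = 2007, DCCLV = 755, DCCXCI = 791
2007 + 755 = 2762
2762 + 791 = 3553

MMMDLIII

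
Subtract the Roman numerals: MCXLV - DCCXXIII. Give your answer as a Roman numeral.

MCXLV = 1145
DCCXXIII = 723
1145 - 723 = 422

CDXXII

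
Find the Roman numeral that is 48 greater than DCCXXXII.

DCCXXXII = 732
732 + 48 = 780

DCCLXXX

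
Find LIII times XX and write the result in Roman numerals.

LIII = 53
XX = 20
53 × 20 = 1060

MLX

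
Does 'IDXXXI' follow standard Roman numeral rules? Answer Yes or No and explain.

'IDXXXI': Invalid subtractive combination: ID

No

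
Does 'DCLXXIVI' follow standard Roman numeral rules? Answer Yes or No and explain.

'DCLXXIVI': I cannot come right after the subtractive pair IV: once I is subtracted in IV, the next symbol must be smaller than I

No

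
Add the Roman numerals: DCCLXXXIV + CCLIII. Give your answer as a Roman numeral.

DCCLXXXIV = 784
CCLIII = 253
784 + 253 = 1037

MXXXVII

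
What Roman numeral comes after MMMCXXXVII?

MMMCXXXVII = 3137; next is 3138

MMMCXXXVIII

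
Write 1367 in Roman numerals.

Convert 1367 to Roman numerals:
  1367 contains 1×1000 (M)
  367 contains 3×100 (CCC)
  67 contains 1×50 (L)
  17 contains 1×10 (X)
  7 contains 1×5 (V)
  2 contains 2×1 (II)

MCCCLXVII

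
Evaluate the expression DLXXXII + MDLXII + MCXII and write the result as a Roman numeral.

DLXXXII = 582, MDLXII = 1562, MCXII = 1112
582 + 1562 = 2144
2144 + 1112 = 3256

MMMCCLVI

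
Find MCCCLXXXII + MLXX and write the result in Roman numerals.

MCCCLXXXII = 1382
MLXX = 1070
1382 + 1070 = 2452

MMCDLII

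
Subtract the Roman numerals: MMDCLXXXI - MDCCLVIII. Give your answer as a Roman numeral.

MMDCLXXXI = 2681
MDCCLVIII = 1758
2681 - 1758 = 923

CMXXIII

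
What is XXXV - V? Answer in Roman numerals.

XXXV = 35
V = 5
35 - 5 = 30

XXX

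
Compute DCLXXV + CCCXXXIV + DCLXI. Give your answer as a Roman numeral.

DCLXXV = 675, CCCXXXIV = 334, DCLXI = 661
675 + 334 = 1009
1009 + 661 = 1670

MDCLXX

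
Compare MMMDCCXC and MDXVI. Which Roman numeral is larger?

MMMDCCXC = 3790
MDXVI = 1516
3790 is larger

MMMDCCXC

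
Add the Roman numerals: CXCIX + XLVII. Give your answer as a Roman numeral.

CXCIX = 199
XLVII = 47
199 + 47 = 246

CCXLVI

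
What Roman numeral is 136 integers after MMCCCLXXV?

MMCCCLXXV = 2375
2375 + 136 = 2511

MMDXI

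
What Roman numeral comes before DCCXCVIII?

DCCXCVIII = 798; previous is 797

DCCXCVII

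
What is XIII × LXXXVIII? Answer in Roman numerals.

XIII = 13
LXXXVIII = 88
13 × 88 = 1144

MCXLIV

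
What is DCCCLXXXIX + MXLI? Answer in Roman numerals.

DCCCLXXXIX = 889
MXLI = 1041
889 + 1041 = 1930

MCMXXX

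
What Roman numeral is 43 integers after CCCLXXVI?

CCCLXXVI = 376
376 + 43 = 419

CDXIX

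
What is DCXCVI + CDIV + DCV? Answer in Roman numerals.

DCXCVI = 696, CDIV = 404, DCV = 605
696 + 404 = 1100
1100 + 605 = 1705

MDCCV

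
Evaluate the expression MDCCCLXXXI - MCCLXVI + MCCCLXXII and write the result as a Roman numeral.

MDCCCLXXXI = 1881, MCCLXVI = 1266, MCCCLXXII = 1372
1881 - 1266 = 615
615 + 1372 = 1987

MCMLXXXVII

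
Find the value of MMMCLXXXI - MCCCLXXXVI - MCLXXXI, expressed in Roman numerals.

MMMCLXXXI = 3181, MCCCLXXXVI = 1386, MCLXXXI = 1181
3181 - 1386 = 1795
1795 - 1181 = 614

DCXIV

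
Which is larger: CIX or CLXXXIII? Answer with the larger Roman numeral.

CIX = 109
CLXXXIII = 183
183 is larger

CLXXXIII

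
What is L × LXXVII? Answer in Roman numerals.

L = 50
LXXVII = 77
50 × 77 = 3850

MMMDCCCL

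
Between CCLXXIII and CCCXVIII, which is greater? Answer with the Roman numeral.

CCLXXIII = 273
CCCXVIII = 318
318 is larger

CCCXVIII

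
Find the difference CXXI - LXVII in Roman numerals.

CXXI = 121
LXVII = 67
121 - 67 = 54

LIV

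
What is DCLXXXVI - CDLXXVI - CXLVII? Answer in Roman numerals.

DCLXXXVI = 686, CDLXXVI = 476, CXLVII = 147
686 - 476 = 210
210 - 147 = 63

LXIII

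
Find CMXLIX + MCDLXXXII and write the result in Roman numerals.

CMXLIX = 949
MCDLXXXII = 1482
949 + 1482 = 2431

MMCDXXXI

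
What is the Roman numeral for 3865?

Convert 3865 to Roman numerals:
  3865 contains 3×1000 (MMM)
  865 contains 1×500 (D)
  365 contains 3×100 (CCC)
  65 contains 1×50 (L)
  15 contains 1×10 (X)
  5 contains 1×5 (V)

MMMDCCCLXV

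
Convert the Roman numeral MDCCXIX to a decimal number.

MDCCXIX: M=1000, D=500, C=100, C=100, X=10, IX=9
1000 + 500 + 100 + 100 + 10 + 9 = 1719

1719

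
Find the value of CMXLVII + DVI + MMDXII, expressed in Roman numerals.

CMXLVII = 947, DVI = 506, MMDXII = 2512
947 + 506 = 1453
1453 + 2512 = 3965

MMMCMLXV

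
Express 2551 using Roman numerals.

Convert 2551 to Roman numerals:
  2551 contains 2×1000 (MM)
  551 contains 1×500 (D)
  51 contains 1×50 (L)
  1 contains 1×1 (I)

MMDLI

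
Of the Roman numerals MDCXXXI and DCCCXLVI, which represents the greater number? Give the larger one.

MDCXXXI = 1631
DCCCXLVI = 846
1631 is larger

MDCXXXI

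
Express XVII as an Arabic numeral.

XVII: X=10, V=5, I=1, I=1
10 + 5 + 1 + 1 = 17

17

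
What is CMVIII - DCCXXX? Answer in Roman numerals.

CMVIII = 908
DCCXXX = 730
908 - 730 = 178

CLXXVIII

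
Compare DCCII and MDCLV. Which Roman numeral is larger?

DCCII = 702
MDCLV = 1655
1655 is larger

MDCLV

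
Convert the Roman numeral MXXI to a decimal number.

MXXI: M=1000, X=10, X=10, I=1
1000 + 10 + 10 + 1 = 1021

1021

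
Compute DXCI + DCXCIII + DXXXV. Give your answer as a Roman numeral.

DXCI = 591, DCXCIII = 693, DXXXV = 535
591 + 693 = 1284
1284 + 535 = 1819

MDCCCXIX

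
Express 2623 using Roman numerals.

Convert 2623 to Roman numerals:
  2623 contains 2×1000 (MM)
  623 contains 1×500 (D)
  123 contains 1×100 (C)
  23 contains 2×10 (XX)
  3 contains 3×1 (III)

MMDCXXIII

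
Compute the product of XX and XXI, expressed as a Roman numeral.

XX = 20
XXI = 21
20 × 21 = 420

CDXX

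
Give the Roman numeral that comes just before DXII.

DXII = 512, so the previous integer is 512 - 1 = 511

DXI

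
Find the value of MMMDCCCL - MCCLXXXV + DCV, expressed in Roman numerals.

MMMDCCCL = 3850, MCCLXXXV = 1285, DCV = 605
3850 - 1285 = 2565
2565 + 605 = 3170

MMMCLXX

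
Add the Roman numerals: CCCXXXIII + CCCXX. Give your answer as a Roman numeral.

CCCXXXIII = 333
CCCXX = 320
333 + 320 = 653

DCLIII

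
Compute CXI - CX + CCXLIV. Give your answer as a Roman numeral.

CXI = 111, CX = 110, CCXLIV = 244
111 - 110 = 1
1 + 244 = 245

CCXLV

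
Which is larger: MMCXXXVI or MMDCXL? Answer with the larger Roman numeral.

MMCXXXVI = 2136
MMDCXL = 2640
2640 is larger

MMDCXL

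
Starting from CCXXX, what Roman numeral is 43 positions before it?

CCXXX = 230
230 - 43 = 187

CLXXXVII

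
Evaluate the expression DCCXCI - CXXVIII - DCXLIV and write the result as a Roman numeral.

DCCXCI = 791, CXXVIII = 128, DCXLIV = 644
791 - 128 = 663
663 - 644 = 19

XIX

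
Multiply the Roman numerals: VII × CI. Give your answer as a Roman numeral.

VII = 7
CI = 101
7 × 101 = 707

DCCVII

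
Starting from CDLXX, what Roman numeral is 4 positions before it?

CDLXX = 470
470 - 4 = 466

CDLXVI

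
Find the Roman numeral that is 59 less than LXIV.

LXIV = 64
64 - 59 = 5

V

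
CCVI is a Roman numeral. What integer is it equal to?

CCVI: C=100, C=100, V=5, I=1
100 + 100 + 5 + 1 = 206

206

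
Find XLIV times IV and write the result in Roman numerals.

XLIV = 44
IV = 4
44 × 4 = 176

CLXXVI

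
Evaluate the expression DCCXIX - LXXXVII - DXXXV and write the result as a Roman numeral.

DCCXIX = 719, LXXXVII = 87, DXXXV = 535
719 - 87 = 632
632 - 535 = 97

XCVII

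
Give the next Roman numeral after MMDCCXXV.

MMDCCXXV = 2725; next is 2726

MMDCCXXVI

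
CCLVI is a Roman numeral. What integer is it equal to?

CCLVI: C=100, C=100, L=50, V=5, I=1
100 + 100 + 50 + 5 + 1 = 256

256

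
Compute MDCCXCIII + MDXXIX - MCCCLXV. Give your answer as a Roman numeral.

MDCCXCIII = 1793, MDXXIX = 1529, MCCCLXV = 1365
1793 + 1529 = 3322
3322 - 1365 = 1957

MCMLVII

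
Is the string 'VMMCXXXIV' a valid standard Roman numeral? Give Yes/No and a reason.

'VMMCXXXIV': V should not appear more than once

No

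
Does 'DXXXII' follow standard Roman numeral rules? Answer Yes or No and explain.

'DXXXII': Check the rules: uses only the symbols I, V, X, L, C, D, M; no symbol is repeated more than three times in a row; V, L and D each appear at most once; no smaller symbol precedes a larger one (values never increase from left to right). Value: D (500) + X (10) + X (10) + X (10) + I (1) + I (1) = 532. So it is a valid standard Roman numeral.

Yes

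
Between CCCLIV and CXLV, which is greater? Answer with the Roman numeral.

CCCLIV = 354
CXLV = 145
354 is larger

CCCLIV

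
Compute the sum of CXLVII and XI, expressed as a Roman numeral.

CXLVII = 147
XI = 11
147 + 11 = 158

CLVIII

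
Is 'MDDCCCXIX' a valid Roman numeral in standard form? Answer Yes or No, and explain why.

'MDDCCCXIX': D should not appear more than once

No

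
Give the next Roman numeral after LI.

LI = 51, so the next integer is 51 + 1 = 52

LII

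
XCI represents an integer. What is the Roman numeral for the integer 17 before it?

XCI = 91
91 - 17 = 74

LXXIV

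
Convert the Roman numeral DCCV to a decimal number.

DCCV: D=500, C=100, C=100, V=5
500 + 100 + 100 + 5 = 705

705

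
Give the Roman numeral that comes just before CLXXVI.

CLXXVI = 176; previous is 175

CLXXV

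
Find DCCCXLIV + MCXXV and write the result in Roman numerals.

DCCCXLIV = 844
MCXXV = 1125
844 + 1125 = 1969

MCMLXIX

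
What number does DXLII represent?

DXLII: D=500, XL=40, I=1, I=1
500 + 40 + 1 + 1 = 542

542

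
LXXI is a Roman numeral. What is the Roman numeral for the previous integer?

LXXI = 71, so the previous integer is 71 - 1 = 70

LXX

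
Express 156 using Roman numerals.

Convert 156 to Roman numerals:
  156 contains 1×100 (C)
  56 contains 1×50 (L)
  6 contains 1×5 (V)
  1 contains 1×1 (I)

CLVI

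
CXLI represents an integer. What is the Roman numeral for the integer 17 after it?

CXLI = 141
141 + 17 = 158

CLVIII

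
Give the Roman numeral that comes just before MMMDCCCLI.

MMMDCCCLI = 3851, so the previous integer is 3851 - 1 = 3850

MMMDCCCL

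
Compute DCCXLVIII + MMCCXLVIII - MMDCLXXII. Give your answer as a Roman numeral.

DCCXLVIII = 748, MMCCXLVIII = 2248, MMDCLXXII = 2672
748 + 2248 = 2996
2996 - 2672 = 324

CCCXXIV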